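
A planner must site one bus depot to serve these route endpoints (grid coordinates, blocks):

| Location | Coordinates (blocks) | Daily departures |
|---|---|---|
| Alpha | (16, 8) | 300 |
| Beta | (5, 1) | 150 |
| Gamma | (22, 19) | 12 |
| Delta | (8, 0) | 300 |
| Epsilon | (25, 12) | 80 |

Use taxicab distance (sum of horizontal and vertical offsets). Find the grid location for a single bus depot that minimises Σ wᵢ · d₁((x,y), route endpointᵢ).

(8, 1)

Manhattan distance separates: Σwᵢ(|x−xᵢ|+|y−yᵢ|) = Σwᵢ|x−xᵢ| + Σwᵢ|y−yᵢ|, so x and y are optimised independently as 1-D weighted medians.
Total weight W = 842; half = 421.
x-coordinate, sorted with cumulative weight:
  x=5 (Beta, w=150) cum 150
  x=8 (Delta, w=300) cum 450  ← median
  x=16 (Alpha, w=300) cum 750
  x=22 (Gamma, w=12) cum 762
  x=25 (Epsilon, w=80) cum 842
⇒ x* = 8
y-coordinate, sorted with cumulative weight:
  y=0 (Delta, w=300) cum 300
  y=1 (Beta, w=150) cum 450  ← median
  y=8 (Alpha, w=300) cum 750
  y=12 (Epsilon, w=80) cum 830
  y=19 (Gamma, w=12) cum 842
⇒ y* = 1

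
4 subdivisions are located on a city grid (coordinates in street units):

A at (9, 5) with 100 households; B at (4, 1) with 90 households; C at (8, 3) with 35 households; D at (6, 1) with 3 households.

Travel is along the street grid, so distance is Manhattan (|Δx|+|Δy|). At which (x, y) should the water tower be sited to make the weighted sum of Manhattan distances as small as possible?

Manhattan distance separates: Σwᵢ(|x−xᵢ|+|y−yᵢ|) = Σwᵢ|x−xᵢ| + Σwᵢ|y−yᵢ|, so x and y are optimised independently as 1-D weighted medians.
Total weight W = 228; half = 114.
x-coordinate, sorted with cumulative weight:
  x=4 (B, w=90) cum 90
  x=6 (D, w=3) cum 93
  x=8 (C, w=35) cum 128  ← median
  x=9 (A, w=100) cum 228
⇒ x* = 8
y-coordinate, sorted with cumulative weight:
  y=1 (B, w=90) cum 90
  y=1 (D, w=3) cum 93
  y=3 (C, w=35) cum 128  ← median
  y=5 (A, w=100) cum 228
⇒ y* = 3

(8, 3)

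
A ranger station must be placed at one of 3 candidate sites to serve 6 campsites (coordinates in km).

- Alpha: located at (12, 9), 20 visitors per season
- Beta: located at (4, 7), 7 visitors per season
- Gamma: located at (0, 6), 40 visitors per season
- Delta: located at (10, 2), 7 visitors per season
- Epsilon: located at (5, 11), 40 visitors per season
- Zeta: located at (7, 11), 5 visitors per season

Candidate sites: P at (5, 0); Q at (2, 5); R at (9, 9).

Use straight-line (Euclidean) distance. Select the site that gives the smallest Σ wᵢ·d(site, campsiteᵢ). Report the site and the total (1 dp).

Total weighted distance at each candidate:
  P (5, 0): total = 1123.5
  Q (2, 5): total = 691.8
  R (9, 9): total = 719.7
Minimum is at Q with total 691.8 km.

Q, total 691.8 km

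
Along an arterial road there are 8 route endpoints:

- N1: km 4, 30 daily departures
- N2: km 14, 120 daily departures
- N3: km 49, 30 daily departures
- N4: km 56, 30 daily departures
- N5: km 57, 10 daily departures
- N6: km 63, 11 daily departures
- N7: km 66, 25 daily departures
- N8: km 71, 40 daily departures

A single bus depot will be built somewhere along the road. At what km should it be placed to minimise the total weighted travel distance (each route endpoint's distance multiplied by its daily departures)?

x = 14

For a sum of weighted absolute distances on a line, the optimum is the weighted median (not the mean). Total weight W = 296; half-weight = 148.
Sort by position and accumulate weight:
  km 4 (N1, w=30) → cum 30
  km 14 (N2, w=120) → cum 150  ≥ 148 → median here
  km 49 (N3, w=30) → cum 180
  km 56 (N4, w=30) → cum 210
  km 57 (N5, w=10) → cum 220
  km 63 (N6, w=11) → cum 231
  km 66 (N7, w=25) → cum 256
  km 71 (N8, w=40) → cum 296
Optimal location: km 14.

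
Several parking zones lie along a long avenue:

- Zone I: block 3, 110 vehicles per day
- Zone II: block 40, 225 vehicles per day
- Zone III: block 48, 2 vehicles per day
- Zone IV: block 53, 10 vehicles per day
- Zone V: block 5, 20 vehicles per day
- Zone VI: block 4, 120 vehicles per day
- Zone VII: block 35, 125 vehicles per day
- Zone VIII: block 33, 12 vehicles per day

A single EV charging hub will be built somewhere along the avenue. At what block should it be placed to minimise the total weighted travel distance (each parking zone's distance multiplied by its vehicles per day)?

For a sum of weighted absolute distances on a line, the optimum is the weighted median (not the mean). Total weight W = 624; half-weight = 312.
Sort by position and accumulate weight:
  block 3 (Zone I, w=110) → cum 110
  block 4 (Zone VI, w=120) → cum 230
  block 5 (Zone V, w=20) → cum 250
  block 33 (Zone VIII, w=12) → cum 262
  block 35 (Zone VII, w=125) → cum 387  ≥ 312 → median here
  block 40 (Zone II, w=225) → cum 612
  block 48 (Zone III, w=2) → cum 614
  block 53 (Zone IV, w=10) → cum 624
Optimal location: block 35.

x = 35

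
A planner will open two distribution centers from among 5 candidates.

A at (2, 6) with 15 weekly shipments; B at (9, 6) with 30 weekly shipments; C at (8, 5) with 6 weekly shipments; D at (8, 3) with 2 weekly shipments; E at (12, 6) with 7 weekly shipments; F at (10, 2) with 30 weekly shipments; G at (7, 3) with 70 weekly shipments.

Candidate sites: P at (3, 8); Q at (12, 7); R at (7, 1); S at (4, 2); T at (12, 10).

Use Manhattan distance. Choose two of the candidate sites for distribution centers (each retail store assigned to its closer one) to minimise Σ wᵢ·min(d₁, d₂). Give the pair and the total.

Evaluate every pair (each demand assigned to the nearer of the two):
  {Q, R}: total = 573
  {P, R}: total = 621
  {R, S}: total = 666
  {R, T}: total = 684
  {Q, S}: total = 723
  {S, T}: total = 840
  {P, S}: total = 874
  {P, Q}: total = 1064
  {Q, T}: total = 1184
  {P, T}: total = 1281
Best pair: {Q, R} with total 573.

{Q, R}, total 573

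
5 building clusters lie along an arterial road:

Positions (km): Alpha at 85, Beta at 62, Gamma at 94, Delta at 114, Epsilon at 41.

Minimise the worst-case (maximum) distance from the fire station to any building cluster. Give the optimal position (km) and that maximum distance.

location 77.5, max distance 36.5

The 1-center on a line is the midpoint of the two extreme points: leftmost at 41, rightmost at 114.
Optimal location = (41 + 114)/2 = 77.5; maximum distance = (114 − 41)/2 = 36.5.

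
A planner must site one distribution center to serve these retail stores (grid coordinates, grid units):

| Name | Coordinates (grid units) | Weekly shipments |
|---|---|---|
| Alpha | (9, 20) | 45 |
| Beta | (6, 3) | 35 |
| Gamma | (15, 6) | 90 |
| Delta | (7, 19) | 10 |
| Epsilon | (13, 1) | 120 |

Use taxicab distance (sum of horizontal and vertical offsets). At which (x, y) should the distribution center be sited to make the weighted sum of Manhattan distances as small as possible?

Manhattan distance separates: Σwᵢ(|x−xᵢ|+|y−yᵢ|) = Σwᵢ|x−xᵢ| + Σwᵢ|y−yᵢ|, so x and y are optimised independently as 1-D weighted medians.
Total weight W = 300; half = 150.
x-coordinate, sorted with cumulative weight:
  x=6 (Beta, w=35) cum 35
  x=7 (Delta, w=10) cum 45
  x=9 (Alpha, w=45) cum 90
  x=13 (Epsilon, w=120) cum 210  ← median
  x=15 (Gamma, w=90) cum 300
⇒ x* = 13
y-coordinate, sorted with cumulative weight:
  y=1 (Epsilon, w=120) cum 120
  y=3 (Beta, w=35) cum 155  ← median
  y=6 (Gamma, w=90) cum 245
  y=19 (Delta, w=10) cum 255
  y=20 (Alpha, w=45) cum 300
⇒ y* = 3

(13, 3)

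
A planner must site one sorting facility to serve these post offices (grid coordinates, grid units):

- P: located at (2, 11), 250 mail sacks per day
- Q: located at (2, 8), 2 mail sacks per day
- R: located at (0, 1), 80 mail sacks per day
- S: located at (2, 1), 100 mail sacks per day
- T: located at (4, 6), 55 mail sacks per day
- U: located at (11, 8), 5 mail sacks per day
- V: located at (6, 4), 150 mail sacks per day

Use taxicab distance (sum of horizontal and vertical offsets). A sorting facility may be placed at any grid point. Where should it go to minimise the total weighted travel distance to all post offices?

(2, 4)

Manhattan distance separates: Σwᵢ(|x−xᵢ|+|y−yᵢ|) = Σwᵢ|x−xᵢ| + Σwᵢ|y−yᵢ|, so x and y are optimised independently as 1-D weighted medians.
Total weight W = 642; half = 321.
x-coordinate, sorted with cumulative weight:
  x=0 (R, w=80) cum 80
  x=2 (P, w=250) cum 330  ← median
  x=2 (Q, w=2) cum 332
  x=2 (S, w=100) cum 432
  x=4 (T, w=55) cum 487
  x=6 (V, w=150) cum 637
  x=11 (U, w=5) cum 642
⇒ x* = 2
y-coordinate, sorted with cumulative weight:
  y=1 (R, w=80) cum 80
  y=1 (S, w=100) cum 180
  y=4 (V, w=150) cum 330  ← median
  y=6 (T, w=55) cum 385
  y=8 (Q, w=2) cum 387
  y=8 (U, w=5) cum 392
  y=11 (P, w=250) cum 642
⇒ y* = 4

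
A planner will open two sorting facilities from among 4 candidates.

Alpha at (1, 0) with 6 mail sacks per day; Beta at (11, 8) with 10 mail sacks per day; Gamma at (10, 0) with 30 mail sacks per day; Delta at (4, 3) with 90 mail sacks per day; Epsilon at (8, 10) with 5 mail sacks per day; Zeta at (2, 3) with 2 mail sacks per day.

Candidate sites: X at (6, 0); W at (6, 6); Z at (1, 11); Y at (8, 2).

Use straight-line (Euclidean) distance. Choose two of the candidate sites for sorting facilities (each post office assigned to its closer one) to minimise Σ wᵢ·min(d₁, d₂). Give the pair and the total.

{W, Y}, total 539.2

Evaluate every pair (each demand assigned to the nearer of the two):
  {W, Y}: total = 539.2
  {X, Y}: total = 556.4
  {X, W}: total = 560.7
  {X, Z}: total = 614.2
  {Z, Y}: total = 614.2
  {W, Z}: total = 673.9
Best pair: {W, Y} with total 539.2.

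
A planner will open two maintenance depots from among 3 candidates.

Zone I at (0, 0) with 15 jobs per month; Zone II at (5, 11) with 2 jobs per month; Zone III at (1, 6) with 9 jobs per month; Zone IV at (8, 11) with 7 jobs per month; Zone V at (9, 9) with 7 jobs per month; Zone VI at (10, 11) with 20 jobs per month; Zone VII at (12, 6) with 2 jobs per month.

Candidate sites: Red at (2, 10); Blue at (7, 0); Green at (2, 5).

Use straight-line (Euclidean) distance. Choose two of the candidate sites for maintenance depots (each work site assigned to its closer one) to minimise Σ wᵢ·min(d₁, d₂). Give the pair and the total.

{Red, Green}, total 373.3

Evaluate every pair (each demand assigned to the nearer of the two):
  {Red, Green}: total = 373.3
  {Red, Blue}: total = 417.4
  {Blue, Green}: total = 438.4
Best pair: {Red, Green} with total 373.3.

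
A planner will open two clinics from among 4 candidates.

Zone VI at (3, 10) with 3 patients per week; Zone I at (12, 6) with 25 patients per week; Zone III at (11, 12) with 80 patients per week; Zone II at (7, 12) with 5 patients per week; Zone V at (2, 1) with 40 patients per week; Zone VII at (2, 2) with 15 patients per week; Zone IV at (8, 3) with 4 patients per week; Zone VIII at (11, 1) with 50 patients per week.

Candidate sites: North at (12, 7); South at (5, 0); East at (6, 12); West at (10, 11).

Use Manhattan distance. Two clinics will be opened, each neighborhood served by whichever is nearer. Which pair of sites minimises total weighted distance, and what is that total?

Evaluate every pair (each demand assigned to the nearer of the two):
  {South, West}: total = 988
  {North, South}: total = 1200
  {South, East}: total = 1329
  {North, West}: total = 1476
  {North, East}: total = 1637
  {East, West}: total = 1755
Best pair: {South, West} with total 988.

{South, West}, total 988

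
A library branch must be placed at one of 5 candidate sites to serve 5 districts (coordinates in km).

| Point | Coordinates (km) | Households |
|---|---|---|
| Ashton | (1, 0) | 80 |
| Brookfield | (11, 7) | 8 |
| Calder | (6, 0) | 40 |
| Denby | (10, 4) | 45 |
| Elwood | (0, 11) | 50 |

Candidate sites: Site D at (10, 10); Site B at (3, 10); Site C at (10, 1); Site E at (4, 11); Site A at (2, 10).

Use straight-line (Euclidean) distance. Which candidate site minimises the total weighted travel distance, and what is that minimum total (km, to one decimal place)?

Site C, total 1780.1 km

Total weighted distance at each candidate:
  Site D (10, 10): total = 2304.9
  Site B (3, 10): total = 1874.8
  Site C (10, 1): total = 1780.1
  Site E (4, 11): total = 2038.7
  Site A (2, 10): total = 1872.5
Minimum is at Site C with total 1780.1 km.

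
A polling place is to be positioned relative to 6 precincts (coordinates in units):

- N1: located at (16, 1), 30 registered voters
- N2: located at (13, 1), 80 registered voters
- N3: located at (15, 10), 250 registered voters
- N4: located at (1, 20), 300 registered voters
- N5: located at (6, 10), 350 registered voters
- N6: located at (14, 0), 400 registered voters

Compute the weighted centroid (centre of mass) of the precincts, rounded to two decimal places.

(9.41, 8.59)

The minimiser of Σwᵢ‖p−pᵢ‖² is the weighted centroid p* = (Σwᵢpᵢ)/(Σwᵢ).
Σwᵢ = 1410.
Σwᵢxᵢ = 30·16 + 80·13 + 250·15 + 300·1 + 350·6 + 400·14 = 13270.
Σwᵢyᵢ = 30·1 + 80·1 + 250·10 + 300·20 + 350·10 + 400·0 = 12110.
x* = 13270/1410 = 9.41, y* = 12110/1410 = 8.59.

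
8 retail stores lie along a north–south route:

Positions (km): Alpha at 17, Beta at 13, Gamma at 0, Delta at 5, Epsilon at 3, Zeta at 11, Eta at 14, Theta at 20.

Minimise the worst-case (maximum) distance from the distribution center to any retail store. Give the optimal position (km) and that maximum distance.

The 1-center on a line is the midpoint of the two extreme points: leftmost at 0, rightmost at 20.
Optimal location = (0 + 20)/2 = 10; maximum distance = (20 − 0)/2 = 10.

location 10, max distance 10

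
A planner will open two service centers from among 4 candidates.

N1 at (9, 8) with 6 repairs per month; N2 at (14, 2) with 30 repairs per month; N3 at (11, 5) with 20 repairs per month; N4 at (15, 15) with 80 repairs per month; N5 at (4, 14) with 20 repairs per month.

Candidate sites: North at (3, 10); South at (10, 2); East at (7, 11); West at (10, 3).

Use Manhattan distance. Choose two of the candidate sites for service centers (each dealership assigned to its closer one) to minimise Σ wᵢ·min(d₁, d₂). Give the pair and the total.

{South, East}, total 1310

Evaluate every pair (each demand assigned to the nearer of the two):
  {South, East}: total = 1310
  {East, West}: total = 1320
  {North, South}: total = 1702
  {North, West}: total = 1706
  {North, East}: total = 1770
  {South, West}: total = 1916
Best pair: {South, East} with total 1310.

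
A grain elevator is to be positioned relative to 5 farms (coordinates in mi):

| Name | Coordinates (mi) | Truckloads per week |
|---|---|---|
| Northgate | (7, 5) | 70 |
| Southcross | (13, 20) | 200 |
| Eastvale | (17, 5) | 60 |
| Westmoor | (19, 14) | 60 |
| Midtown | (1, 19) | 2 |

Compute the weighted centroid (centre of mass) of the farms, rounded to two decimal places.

The minimiser of Σwᵢ‖p−pᵢ‖² is the weighted centroid p* = (Σwᵢpᵢ)/(Σwᵢ).
Σwᵢ = 392.
Σwᵢxᵢ = 70·7 + 200·13 + 60·17 + 60·19 + 2·1 = 5252.
Σwᵢyᵢ = 70·5 + 200·20 + 60·5 + 60·14 + 2·19 = 5528.
x* = 5252/392 = 13.40, y* = 5528/392 = 14.10.

(13.40, 14.10)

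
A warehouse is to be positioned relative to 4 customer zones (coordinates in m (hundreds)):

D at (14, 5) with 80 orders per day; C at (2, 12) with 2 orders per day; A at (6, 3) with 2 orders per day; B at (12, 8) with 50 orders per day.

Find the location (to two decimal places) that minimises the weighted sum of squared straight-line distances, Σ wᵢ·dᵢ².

(12.96, 6.19)

The minimiser of Σwᵢ‖p−pᵢ‖² is the weighted centroid p* = (Σwᵢpᵢ)/(Σwᵢ).
Σwᵢ = 134.
Σwᵢxᵢ = 80·14 + 2·2 + 2·6 + 50·12 = 1736.
Σwᵢyᵢ = 80·5 + 2·12 + 2·3 + 50·8 = 830.
x* = 1736/134 = 12.96, y* = 830/134 = 6.19.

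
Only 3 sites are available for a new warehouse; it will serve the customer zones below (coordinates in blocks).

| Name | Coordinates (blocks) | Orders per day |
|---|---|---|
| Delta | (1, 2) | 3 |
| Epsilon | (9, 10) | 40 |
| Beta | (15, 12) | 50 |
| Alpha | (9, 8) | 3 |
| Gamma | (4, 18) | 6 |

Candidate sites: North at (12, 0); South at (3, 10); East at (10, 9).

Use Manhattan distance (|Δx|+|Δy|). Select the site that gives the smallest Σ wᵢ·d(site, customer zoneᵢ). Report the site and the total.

Total weighted distance at each candidate:
  North (12, 0): total = 1498
  South (3, 10): total = 1048
  East (10, 9): total = 624
Minimum is at East with total 624 blocks.

East, total 624 blocks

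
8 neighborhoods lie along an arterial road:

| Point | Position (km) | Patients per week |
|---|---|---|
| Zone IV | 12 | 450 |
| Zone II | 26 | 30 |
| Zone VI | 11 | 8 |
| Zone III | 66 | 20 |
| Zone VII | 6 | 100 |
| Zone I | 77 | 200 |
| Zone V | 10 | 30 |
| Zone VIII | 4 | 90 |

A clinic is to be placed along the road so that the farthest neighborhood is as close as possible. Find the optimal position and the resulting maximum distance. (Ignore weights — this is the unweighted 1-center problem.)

location 40.5, max distance 36.5

The 1-center on a line is the midpoint of the two extreme points: leftmost at 4, rightmost at 77.
Optimal location = (4 + 77)/2 = 40.5; maximum distance = (77 − 4)/2 = 36.5.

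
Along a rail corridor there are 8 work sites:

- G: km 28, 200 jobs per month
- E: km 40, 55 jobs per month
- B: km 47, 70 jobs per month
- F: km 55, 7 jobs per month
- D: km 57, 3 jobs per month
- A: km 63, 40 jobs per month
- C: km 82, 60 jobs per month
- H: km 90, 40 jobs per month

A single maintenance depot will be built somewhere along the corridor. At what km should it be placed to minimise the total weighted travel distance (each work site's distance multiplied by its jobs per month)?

x = 40

For a sum of weighted absolute distances on a line, the optimum is the weighted median (not the mean). Total weight W = 475; half-weight = 237.5.
Sort by position and accumulate weight:
  km 28 (G, w=200) → cum 200
  km 40 (E, w=55) → cum 255  ≥ 237.5 → median here
  km 47 (B, w=70) → cum 325
  km 55 (F, w=7) → cum 332
  km 57 (D, w=3) → cum 335
  km 63 (A, w=40) → cum 375
  km 82 (C, w=60) → cum 435
  km 90 (H, w=40) → cum 475
Optimal location: km 40.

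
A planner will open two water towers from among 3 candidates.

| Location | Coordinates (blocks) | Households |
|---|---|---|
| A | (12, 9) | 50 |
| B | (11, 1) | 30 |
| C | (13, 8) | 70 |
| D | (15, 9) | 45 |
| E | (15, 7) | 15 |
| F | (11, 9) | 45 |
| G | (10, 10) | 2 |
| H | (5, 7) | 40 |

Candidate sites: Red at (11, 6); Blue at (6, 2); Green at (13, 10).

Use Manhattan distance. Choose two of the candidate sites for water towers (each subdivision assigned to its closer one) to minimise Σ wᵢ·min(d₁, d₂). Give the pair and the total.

{Blue, Green}, total 1011

Evaluate every pair (each demand assigned to the nearer of the two):
  {Blue, Green}: total = 1011
  {Red, Green}: total = 1021
  {Red, Blue}: total = 1405
Best pair: {Blue, Green} with total 1011.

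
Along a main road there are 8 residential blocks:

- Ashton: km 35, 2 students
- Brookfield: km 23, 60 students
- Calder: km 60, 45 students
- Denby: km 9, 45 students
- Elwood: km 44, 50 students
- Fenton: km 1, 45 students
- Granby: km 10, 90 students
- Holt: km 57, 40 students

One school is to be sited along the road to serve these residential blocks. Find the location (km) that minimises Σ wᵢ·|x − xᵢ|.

For a sum of weighted absolute distances on a line, the optimum is the weighted median (not the mean). Total weight W = 377; half-weight = 188.5.
Sort by position and accumulate weight:
  km 1 (Fenton, w=45) → cum 45
  km 9 (Denby, w=45) → cum 90
  km 10 (Granby, w=90) → cum 180
  km 23 (Brookfield, w=60) → cum 240  ≥ 188.5 → median here
  km 35 (Ashton, w=2) → cum 242
  km 44 (Elwood, w=50) → cum 292
  km 57 (Holt, w=40) → cum 332
  km 60 (Calder, w=45) → cum 377
Optimal location: km 23.

x = 23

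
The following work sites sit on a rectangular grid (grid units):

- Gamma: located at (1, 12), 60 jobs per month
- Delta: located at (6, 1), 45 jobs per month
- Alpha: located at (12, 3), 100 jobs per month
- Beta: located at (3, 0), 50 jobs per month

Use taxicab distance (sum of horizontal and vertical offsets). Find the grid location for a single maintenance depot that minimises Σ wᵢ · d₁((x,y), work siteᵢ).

(6, 3)

Manhattan distance separates: Σwᵢ(|x−xᵢ|+|y−yᵢ|) = Σwᵢ|x−xᵢ| + Σwᵢ|y−yᵢ|, so x and y are optimised independently as 1-D weighted medians.
Total weight W = 255; half = 127.5.
x-coordinate, sorted with cumulative weight:
  x=1 (Gamma, w=60) cum 60
  x=3 (Beta, w=50) cum 110
  x=6 (Delta, w=45) cum 155  ← median
  x=12 (Alpha, w=100) cum 255
⇒ x* = 6
y-coordinate, sorted with cumulative weight:
  y=0 (Beta, w=50) cum 50
  y=1 (Delta, w=45) cum 95
  y=3 (Alpha, w=100) cum 195  ← median
  y=12 (Gamma, w=60) cum 255
⇒ y* = 3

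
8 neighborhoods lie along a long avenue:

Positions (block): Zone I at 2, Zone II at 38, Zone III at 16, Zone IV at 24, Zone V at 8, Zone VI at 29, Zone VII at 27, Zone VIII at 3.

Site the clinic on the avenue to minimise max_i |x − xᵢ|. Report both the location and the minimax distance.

location 20, max distance 18

The 1-center on a line is the midpoint of the two extreme points: leftmost at 2, rightmost at 38.
Optimal location = (2 + 38)/2 = 20; maximum distance = (38 − 2)/2 = 18.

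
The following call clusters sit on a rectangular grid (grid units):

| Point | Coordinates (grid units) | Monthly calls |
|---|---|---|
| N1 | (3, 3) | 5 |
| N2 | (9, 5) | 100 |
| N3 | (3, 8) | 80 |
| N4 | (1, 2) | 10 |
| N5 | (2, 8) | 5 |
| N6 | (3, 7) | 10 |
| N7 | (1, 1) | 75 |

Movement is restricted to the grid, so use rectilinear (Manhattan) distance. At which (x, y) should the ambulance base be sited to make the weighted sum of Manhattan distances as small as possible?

Manhattan distance separates: Σwᵢ(|x−xᵢ|+|y−yᵢ|) = Σwᵢ|x−xᵢ| + Σwᵢ|y−yᵢ|, so x and y are optimised independently as 1-D weighted medians.
Total weight W = 285; half = 142.5.
x-coordinate, sorted with cumulative weight:
  x=1 (N4, w=10) cum 10
  x=1 (N7, w=75) cum 85
  x=2 (N5, w=5) cum 90
  x=3 (N1, w=5) cum 95
  x=3 (N3, w=80) cum 175  ← median
  x=3 (N6, w=10) cum 185
  x=9 (N2, w=100) cum 285
⇒ x* = 3
y-coordinate, sorted with cumulative weight:
  y=1 (N7, w=75) cum 75
  y=2 (N4, w=10) cum 85
  y=3 (N1, w=5) cum 90
  y=5 (N2, w=100) cum 190  ← median
  y=7 (N6, w=10) cum 200
  y=8 (N3, w=80) cum 280
  y=8 (N5, w=5) cum 285
⇒ y* = 5

(3, 5)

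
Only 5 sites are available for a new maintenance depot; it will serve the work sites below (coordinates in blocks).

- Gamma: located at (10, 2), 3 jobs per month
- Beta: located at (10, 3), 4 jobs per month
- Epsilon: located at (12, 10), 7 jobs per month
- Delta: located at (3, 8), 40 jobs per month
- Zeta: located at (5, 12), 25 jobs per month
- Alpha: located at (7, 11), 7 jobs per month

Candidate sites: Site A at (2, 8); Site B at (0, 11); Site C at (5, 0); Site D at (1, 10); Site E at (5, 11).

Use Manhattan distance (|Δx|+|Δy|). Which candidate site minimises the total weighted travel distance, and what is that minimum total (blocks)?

Site E, total 389 blocks

Total weighted distance at each candidate:
  Site A (2, 8): total = 449
  Site B (0, 11): total = 659
  Site C (5, 0): total = 963
  Site D (1, 10): total = 551
  Site E (5, 11): total = 389
Minimum is at Site E with total 389 blocks.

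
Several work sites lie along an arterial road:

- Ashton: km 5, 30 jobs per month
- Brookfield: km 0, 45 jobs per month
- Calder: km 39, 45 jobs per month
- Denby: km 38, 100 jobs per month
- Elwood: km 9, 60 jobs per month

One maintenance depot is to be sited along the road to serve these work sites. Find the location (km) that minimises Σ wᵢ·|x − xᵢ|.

x = 38

For a sum of weighted absolute distances on a line, the optimum is the weighted median (not the mean). Total weight W = 280; half-weight = 140.
Sort by position and accumulate weight:
  km 0 (Brookfield, w=45) → cum 45
  km 5 (Ashton, w=30) → cum 75
  km 9 (Elwood, w=60) → cum 135
  km 38 (Denby, w=100) → cum 235  ≥ 140 → median here
  km 39 (Calder, w=45) → cum 280
Optimal location: km 38.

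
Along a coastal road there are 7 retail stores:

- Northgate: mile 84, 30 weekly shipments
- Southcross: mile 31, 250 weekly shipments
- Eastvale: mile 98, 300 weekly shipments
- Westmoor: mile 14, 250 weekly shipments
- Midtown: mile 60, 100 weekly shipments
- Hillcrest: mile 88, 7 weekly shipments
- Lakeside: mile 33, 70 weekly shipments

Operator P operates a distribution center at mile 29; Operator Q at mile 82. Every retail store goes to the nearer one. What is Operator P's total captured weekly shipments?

The indifferent point is the midpoint (29+82)/2 = 55.5; retail stores left of it (closer to Operator P at 29) go to Operator P, those right go to Operator Q.
  Westmoor at 14 (w=250) → Operator P
  Southcross at 31 (w=250) → Operator P
  Lakeside at 33 (w=70) → Operator P
  Midtown at 60 (w=100) → Operator Q
  Northgate at 84 (w=30) → Operator Q
  Hillcrest at 88 (w=7) → Operator Q
  Eastvale at 98 (w=300) → Operator Q
Operator P captures 570; Operator Q captures 437.

570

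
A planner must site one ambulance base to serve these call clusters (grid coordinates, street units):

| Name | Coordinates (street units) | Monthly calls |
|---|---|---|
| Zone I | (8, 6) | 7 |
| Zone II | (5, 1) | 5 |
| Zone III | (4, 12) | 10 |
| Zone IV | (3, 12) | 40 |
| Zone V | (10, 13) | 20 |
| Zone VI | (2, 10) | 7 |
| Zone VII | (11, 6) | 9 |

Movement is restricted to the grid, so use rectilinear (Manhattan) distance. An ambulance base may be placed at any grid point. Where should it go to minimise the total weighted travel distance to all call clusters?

Manhattan distance separates: Σwᵢ(|x−xᵢ|+|y−yᵢ|) = Σwᵢ|x−xᵢ| + Σwᵢ|y−yᵢ|, so x and y are optimised independently as 1-D weighted medians.
Total weight W = 98; half = 49.
x-coordinate, sorted with cumulative weight:
  x=2 (Zone VI, w=7) cum 7
  x=3 (Zone IV, w=40) cum 47
  x=4 (Zone III, w=10) cum 57  ← median
  x=5 (Zone II, w=5) cum 62
  x=8 (Zone I, w=7) cum 69
  x=10 (Zone V, w=20) cum 89
  x=11 (Zone VII, w=9) cum 98
⇒ x* = 4
y-coordinate, sorted with cumulative weight:
  y=1 (Zone II, w=5) cum 5
  y=6 (Zone I, w=7) cum 12
  y=6 (Zone VII, w=9) cum 21
  y=10 (Zone VI, w=7) cum 28
  y=12 (Zone III, w=10) cum 38
  y=12 (Zone IV, w=40) cum 78  ← median
  y=13 (Zone V, w=20) cum 98
⇒ y* = 12

(4, 12)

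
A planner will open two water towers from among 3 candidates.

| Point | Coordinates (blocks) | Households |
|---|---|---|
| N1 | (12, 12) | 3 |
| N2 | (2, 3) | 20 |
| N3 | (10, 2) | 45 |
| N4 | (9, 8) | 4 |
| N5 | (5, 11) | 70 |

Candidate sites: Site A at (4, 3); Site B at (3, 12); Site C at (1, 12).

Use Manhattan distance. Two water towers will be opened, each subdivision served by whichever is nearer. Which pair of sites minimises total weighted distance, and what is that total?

Evaluate every pair (each demand assigned to the nearer of the two):
  {Site A, Site B}: total = 632
  {Site A, Site C}: total = 778
  {Site B, Site C}: total = 1242
Best pair: {Site A, Site B} with total 632.

{Site A, Site B}, total 632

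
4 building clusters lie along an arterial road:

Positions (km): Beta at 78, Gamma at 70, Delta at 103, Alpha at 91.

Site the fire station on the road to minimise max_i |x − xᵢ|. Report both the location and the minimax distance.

location 86.5, max distance 16.5

The 1-center on a line is the midpoint of the two extreme points: leftmost at 70, rightmost at 103.
Optimal location = (70 + 103)/2 = 86.5; maximum distance = (103 − 70)/2 = 16.5.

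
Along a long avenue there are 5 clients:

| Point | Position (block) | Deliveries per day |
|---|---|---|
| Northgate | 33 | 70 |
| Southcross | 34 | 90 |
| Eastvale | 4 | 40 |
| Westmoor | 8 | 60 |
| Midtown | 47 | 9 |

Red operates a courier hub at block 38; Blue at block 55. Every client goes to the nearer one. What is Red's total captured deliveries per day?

260

The indifferent point is the midpoint (38+55)/2 = 46.5; clients left of it (closer to Red at 38) go to Red, those right go to Blue.
  Eastvale at 4 (w=40) → Red
  Westmoor at 8 (w=60) → Red
  Northgate at 33 (w=70) → Red
  Southcross at 34 (w=90) → Red
  Midtown at 47 (w=9) → Blue
Red captures 260; Blue captures 9.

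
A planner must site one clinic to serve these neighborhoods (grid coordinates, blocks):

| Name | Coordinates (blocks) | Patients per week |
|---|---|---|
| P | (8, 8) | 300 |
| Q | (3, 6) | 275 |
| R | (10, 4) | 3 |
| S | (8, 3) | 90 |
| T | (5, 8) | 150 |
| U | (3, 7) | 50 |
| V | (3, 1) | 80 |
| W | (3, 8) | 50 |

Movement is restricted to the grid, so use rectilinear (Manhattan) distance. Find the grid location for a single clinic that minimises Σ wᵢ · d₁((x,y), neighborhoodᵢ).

Manhattan distance separates: Σwᵢ(|x−xᵢ|+|y−yᵢ|) = Σwᵢ|x−xᵢ| + Σwᵢ|y−yᵢ|, so x and y are optimised independently as 1-D weighted medians.
Total weight W = 998; half = 499.
x-coordinate, sorted with cumulative weight:
  x=3 (Q, w=275) cum 275
  x=3 (U, w=50) cum 325
  x=3 (V, w=80) cum 405
  x=3 (W, w=50) cum 455
  x=5 (T, w=150) cum 605  ← median
  x=8 (P, w=300) cum 905
  x=8 (S, w=90) cum 995
  x=10 (R, w=3) cum 998
⇒ x* = 5
y-coordinate, sorted with cumulative weight:
  y=1 (V, w=80) cum 80
  y=3 (S, w=90) cum 170
  y=4 (R, w=3) cum 173
  y=6 (Q, w=275) cum 448
  y=7 (U, w=50) cum 498
  y=8 (P, w=300) cum 798  ← median
  y=8 (T, w=150) cum 948
  y=8 (W, w=50) cum 998
⇒ y* = 8

(5, 8)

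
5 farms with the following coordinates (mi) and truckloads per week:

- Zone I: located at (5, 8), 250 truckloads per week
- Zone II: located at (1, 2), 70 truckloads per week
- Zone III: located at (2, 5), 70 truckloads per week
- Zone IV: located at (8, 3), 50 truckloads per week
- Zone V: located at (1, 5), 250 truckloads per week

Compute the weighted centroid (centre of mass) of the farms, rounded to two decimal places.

The minimiser of Σwᵢ‖p−pᵢ‖² is the weighted centroid p* = (Σwᵢpᵢ)/(Σwᵢ).
Σwᵢ = 690.
Σwᵢxᵢ = 250·5 + 70·1 + 70·2 + 50·8 + 250·1 = 2110.
Σwᵢyᵢ = 250·8 + 70·2 + 70·5 + 50·3 + 250·5 = 3890.
x* = 2110/690 = 3.06, y* = 3890/690 = 5.64.

(3.06, 5.64)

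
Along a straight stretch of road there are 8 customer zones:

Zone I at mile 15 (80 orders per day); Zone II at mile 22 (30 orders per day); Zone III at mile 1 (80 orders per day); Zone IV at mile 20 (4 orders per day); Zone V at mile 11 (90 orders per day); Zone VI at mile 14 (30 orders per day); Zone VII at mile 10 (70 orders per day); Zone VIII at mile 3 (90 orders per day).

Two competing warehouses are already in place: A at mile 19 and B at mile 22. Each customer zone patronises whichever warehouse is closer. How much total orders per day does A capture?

The indifferent point is the midpoint (19+22)/2 = 20.5; customer zones left of it (closer to A at 19) go to A, those right go to B.
  Zone III at 1 (w=80) → A
  Zone VIII at 3 (w=90) → A
  Zone VII at 10 (w=70) → A
  Zone V at 11 (w=90) → A
  Zone VI at 14 (w=30) → A
  Zone I at 15 (w=80) → A
  Zone IV at 20 (w=4) → A
  Zone II at 22 (w=30) → B
A captures 444; B captures 30.

444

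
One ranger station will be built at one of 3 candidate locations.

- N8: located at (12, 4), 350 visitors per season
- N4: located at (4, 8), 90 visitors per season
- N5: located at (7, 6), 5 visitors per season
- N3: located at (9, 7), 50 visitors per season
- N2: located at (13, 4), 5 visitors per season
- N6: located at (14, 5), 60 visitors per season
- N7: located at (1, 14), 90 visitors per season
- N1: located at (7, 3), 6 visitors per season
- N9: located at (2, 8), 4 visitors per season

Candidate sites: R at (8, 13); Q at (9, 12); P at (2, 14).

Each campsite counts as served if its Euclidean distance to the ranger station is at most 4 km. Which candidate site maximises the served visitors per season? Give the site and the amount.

Coverage radius r = 4 km; a point is covered iff (Δx)²+(Δy)² ≤ 4² = 16.
  R (8, 13): covers {none} → 0
  Q (9, 12): covers {none} → 0
  P (2, 14): covers {N7} → 90
Maximum coverage at P: 90 visitors per season.

P, covering 90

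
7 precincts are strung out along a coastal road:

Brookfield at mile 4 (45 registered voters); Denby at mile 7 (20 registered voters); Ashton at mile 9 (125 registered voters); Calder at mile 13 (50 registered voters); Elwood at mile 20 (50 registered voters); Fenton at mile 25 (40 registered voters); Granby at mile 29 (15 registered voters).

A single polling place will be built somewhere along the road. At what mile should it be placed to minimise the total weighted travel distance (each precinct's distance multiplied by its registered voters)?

x = 9

For a sum of weighted absolute distances on a line, the optimum is the weighted median (not the mean). Total weight W = 345; half-weight = 172.5.
Sort by position and accumulate weight:
  mile 4 (Brookfield, w=45) → cum 45
  mile 7 (Denby, w=20) → cum 65
  mile 9 (Ashton, w=125) → cum 190  ≥ 172.5 → median here
  mile 13 (Calder, w=50) → cum 240
  mile 20 (Elwood, w=50) → cum 290
  mile 25 (Fenton, w=40) → cum 330
  mile 29 (Granby, w=15) → cum 345
Optimal location: mile 9.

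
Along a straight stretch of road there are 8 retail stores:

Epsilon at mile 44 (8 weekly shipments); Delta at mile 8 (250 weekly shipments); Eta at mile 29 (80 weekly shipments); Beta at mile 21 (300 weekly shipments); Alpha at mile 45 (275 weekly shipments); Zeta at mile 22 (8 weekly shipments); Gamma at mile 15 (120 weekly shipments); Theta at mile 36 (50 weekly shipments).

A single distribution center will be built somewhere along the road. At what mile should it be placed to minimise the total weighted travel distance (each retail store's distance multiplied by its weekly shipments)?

x = 21

For a sum of weighted absolute distances on a line, the optimum is the weighted median (not the mean). Total weight W = 1091; half-weight = 545.5.
Sort by position and accumulate weight:
  mile 8 (Delta, w=250) → cum 250
  mile 15 (Gamma, w=120) → cum 370
  mile 21 (Beta, w=300) → cum 670  ≥ 545.5 → median here
  mile 22 (Zeta, w=8) → cum 678
  mile 29 (Eta, w=80) → cum 758
  mile 36 (Theta, w=50) → cum 808
  mile 44 (Epsilon, w=8) → cum 816
  mile 45 (Alpha, w=275) → cum 1091
Optimal location: mile 21.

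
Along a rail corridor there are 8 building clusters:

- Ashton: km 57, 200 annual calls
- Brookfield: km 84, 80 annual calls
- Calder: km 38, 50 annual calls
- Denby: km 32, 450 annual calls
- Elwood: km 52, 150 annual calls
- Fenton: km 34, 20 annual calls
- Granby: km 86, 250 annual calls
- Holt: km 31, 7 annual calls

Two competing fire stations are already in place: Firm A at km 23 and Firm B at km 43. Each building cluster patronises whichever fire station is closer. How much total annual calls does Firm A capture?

457

The indifferent point is the midpoint (23+43)/2 = 33; building clusters left of it (closer to Firm A at 23) go to Firm A, those right go to Firm B.
  Holt at 31 (w=7) → Firm A
  Denby at 32 (w=450) → Firm A
  Fenton at 34 (w=20) → Firm B
  Calder at 38 (w=50) → Firm B
  Elwood at 52 (w=150) → Firm B
  Ashton at 57 (w=200) → Firm B
  Brookfield at 84 (w=80) → Firm B
  Granby at 86 (w=250) → Firm B
Firm A captures 457; Firm B captures 750.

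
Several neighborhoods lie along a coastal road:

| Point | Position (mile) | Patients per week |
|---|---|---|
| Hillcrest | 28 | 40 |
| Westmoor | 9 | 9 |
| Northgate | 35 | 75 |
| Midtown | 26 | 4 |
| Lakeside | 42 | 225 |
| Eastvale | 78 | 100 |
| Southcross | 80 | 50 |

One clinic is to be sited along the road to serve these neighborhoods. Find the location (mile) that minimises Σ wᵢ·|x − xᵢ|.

x = 42

For a sum of weighted absolute distances on a line, the optimum is the weighted median (not the mean). Total weight W = 503; half-weight = 251.5.
Sort by position and accumulate weight:
  mile 9 (Westmoor, w=9) → cum 9
  mile 26 (Midtown, w=4) → cum 13
  mile 28 (Hillcrest, w=40) → cum 53
  mile 35 (Northgate, w=75) → cum 128
  mile 42 (Lakeside, w=225) → cum 353  ≥ 251.5 → median here
  mile 78 (Eastvale, w=100) → cum 453
  mile 80 (Southcross, w=50) → cum 503
Optimal location: mile 42.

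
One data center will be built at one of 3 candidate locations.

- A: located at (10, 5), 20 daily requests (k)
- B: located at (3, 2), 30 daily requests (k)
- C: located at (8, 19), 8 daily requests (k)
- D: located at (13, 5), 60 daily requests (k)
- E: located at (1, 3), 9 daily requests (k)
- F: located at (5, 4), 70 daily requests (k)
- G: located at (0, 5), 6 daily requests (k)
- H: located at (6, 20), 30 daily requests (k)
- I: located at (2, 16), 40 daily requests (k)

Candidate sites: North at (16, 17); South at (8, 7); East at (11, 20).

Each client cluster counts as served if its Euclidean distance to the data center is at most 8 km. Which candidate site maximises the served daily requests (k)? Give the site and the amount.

South, covering 180

Coverage radius r = 8 km; a point is covered iff (Δx)²+(Δy)² ≤ 8² = 64.
  North (16, 17): covers {none} → 0
  South (8, 7): covers {A, B, D, F} → 180
  East (11, 20): covers {C, H} → 38
Maximum coverage at South: 180 daily requests (k).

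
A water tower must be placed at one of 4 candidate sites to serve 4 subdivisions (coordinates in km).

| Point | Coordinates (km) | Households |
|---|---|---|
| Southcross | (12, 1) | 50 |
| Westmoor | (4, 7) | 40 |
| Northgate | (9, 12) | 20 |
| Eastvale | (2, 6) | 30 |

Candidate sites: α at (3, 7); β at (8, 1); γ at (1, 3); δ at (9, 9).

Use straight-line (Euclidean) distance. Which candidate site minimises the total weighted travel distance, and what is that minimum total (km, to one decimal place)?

Total weighted distance at each candidate:
  α (3, 7): total = 779.5
  β (8, 1): total = 943.7
  γ (1, 3): total = 1094.7
  δ (9, 9): total = 931.1
Minimum is at α with total 779.5 km.

α, total 779.5 km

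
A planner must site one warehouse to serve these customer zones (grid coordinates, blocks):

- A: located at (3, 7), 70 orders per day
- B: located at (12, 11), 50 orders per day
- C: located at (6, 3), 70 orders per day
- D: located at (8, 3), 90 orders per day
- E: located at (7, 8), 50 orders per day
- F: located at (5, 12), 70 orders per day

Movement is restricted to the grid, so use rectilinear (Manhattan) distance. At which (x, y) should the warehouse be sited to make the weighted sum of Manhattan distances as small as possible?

(6, 7)

Manhattan distance separates: Σwᵢ(|x−xᵢ|+|y−yᵢ|) = Σwᵢ|x−xᵢ| + Σwᵢ|y−yᵢ|, so x and y are optimised independently as 1-D weighted medians.
Total weight W = 400; half = 200.
x-coordinate, sorted with cumulative weight:
  x=3 (A, w=70) cum 70
  x=5 (F, w=70) cum 140
  x=6 (C, w=70) cum 210  ← median
  x=7 (E, w=50) cum 260
  x=8 (D, w=90) cum 350
  x=12 (B, w=50) cum 400
⇒ x* = 6
y-coordinate, sorted with cumulative weight:
  y=3 (C, w=70) cum 70
  y=3 (D, w=90) cum 160
  y=7 (A, w=70) cum 230  ← median
  y=8 (E, w=50) cum 280
  y=11 (B, w=50) cum 330
  y=12 (F, w=70) cum 400
⇒ y* = 7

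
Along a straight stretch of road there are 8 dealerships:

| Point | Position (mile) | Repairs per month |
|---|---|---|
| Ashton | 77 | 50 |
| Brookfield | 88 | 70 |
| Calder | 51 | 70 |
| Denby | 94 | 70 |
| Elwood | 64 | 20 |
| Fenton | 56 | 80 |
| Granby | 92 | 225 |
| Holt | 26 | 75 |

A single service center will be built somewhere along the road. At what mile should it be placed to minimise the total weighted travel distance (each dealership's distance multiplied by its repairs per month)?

x = 88

For a sum of weighted absolute distances on a line, the optimum is the weighted median (not the mean). Total weight W = 660; half-weight = 330.
Sort by position and accumulate weight:
  mile 26 (Holt, w=75) → cum 75
  mile 51 (Calder, w=70) → cum 145
  mile 56 (Fenton, w=80) → cum 225
  mile 64 (Elwood, w=20) → cum 245
  mile 77 (Ashton, w=50) → cum 295
  mile 88 (Brookfield, w=70) → cum 365  ≥ 330 → median here
  mile 92 (Granby, w=225) → cum 590
  mile 94 (Denby, w=70) → cum 660
Optimal location: mile 88.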